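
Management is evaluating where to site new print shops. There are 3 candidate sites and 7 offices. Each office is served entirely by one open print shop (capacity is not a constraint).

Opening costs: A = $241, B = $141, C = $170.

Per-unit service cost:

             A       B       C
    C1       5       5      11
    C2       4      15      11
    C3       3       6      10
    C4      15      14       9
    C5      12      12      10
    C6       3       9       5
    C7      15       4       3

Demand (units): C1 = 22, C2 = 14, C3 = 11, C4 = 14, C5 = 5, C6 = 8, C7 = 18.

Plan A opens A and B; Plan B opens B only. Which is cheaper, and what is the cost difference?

Plan A: {A, B}: C1→A 5·22=110, C2→A 4·14=56, C3→A 3·11=33, C4→B 14·14=196, C5→A 12·5=60, C6→A 3·8=24, C7→B 4·18=72. Service 551; fixed 382; total 933.
Plan B: {B}: C1→B 5·22=110, C2→B 15·14=210, C3→B 6·11=66, C4→B 14·14=196, C5→B 12·5=60, C6→B 9·8=72, C7→B 4·18=72. Service 786; fixed 141; total 927.
Difference: |933 − 927| = 6.

Plan B is cheaper by 6.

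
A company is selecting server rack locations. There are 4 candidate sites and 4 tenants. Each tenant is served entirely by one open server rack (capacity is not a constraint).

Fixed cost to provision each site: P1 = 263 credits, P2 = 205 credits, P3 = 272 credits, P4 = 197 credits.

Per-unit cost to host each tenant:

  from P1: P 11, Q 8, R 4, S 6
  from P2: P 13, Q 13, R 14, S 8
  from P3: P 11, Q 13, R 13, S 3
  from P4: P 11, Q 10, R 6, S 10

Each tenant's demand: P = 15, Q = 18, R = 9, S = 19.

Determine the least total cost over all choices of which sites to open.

For any fixed open set, each tenant goes to its cheapest open site; total = fixed + service.
{P1}: P→P1 11·15=165, Q→P1 8·18=144, R→P1 4·9=36, S→P1 6·19=114. Service 459; fixed 263; total 722.
{P4}: P→P4 11·15=165, Q→P4 10·18=180, R→P4 6·9=54, S→P4 10·19=190. Service 589; fixed 197; total 786.
{P3}: P→P3 11·15=165, Q→P3 13·18=234, R→P3 13·9=117, S→P3 3·19=57. Service 573; fixed 272; total 845.
{P1, P2, P3, P4}: service 402 + fixed 937 = 1339
No other subset beats 722.

Minimum total cost: 722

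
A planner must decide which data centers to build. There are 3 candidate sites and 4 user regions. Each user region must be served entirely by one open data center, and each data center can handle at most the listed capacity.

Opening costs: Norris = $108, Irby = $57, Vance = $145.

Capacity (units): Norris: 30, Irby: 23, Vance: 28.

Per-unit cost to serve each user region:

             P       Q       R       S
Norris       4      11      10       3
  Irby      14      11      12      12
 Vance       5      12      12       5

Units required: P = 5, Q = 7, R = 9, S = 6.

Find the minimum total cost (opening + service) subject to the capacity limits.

Open {Norris}: P→Norris 4·5=20, Q→Norris 11·7=77, R→Norris 10·9=90, S→Norris 3·6=18.
Loads: Norris carries 27/30. Service 205; fixed 108; total 313.
Next best feasible plan costs 370.

Minimum total cost: 313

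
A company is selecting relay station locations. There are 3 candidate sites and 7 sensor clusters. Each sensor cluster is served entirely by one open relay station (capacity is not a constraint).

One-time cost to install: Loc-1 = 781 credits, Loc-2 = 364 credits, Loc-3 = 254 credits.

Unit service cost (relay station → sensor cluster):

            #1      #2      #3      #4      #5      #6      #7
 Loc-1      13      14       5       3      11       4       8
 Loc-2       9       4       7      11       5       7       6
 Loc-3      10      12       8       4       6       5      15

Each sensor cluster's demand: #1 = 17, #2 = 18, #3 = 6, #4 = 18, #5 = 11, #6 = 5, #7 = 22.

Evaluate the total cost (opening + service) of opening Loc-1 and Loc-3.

Total cost: 1767

Each sensor cluster is assigned to its cheapest site among the open ones.
{Loc-1, Loc-3}: #1→Loc-3 10·17=170, #2→Loc-3 12·18=216, #3→Loc-1 5·6=30, #4→Loc-1 3·18=54, #5→Loc-3 6·11=66, #6→Loc-1 4·5=20, #7→Loc-1 8·22=176. Service 732; fixed 1035; total 1767.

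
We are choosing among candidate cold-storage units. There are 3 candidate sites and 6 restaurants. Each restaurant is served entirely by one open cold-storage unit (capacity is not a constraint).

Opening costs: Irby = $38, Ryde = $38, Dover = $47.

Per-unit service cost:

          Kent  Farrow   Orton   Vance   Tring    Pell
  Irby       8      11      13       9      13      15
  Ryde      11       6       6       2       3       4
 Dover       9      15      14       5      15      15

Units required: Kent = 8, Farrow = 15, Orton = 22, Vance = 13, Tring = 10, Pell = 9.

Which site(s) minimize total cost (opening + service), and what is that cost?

For any fixed open set, each restaurant goes to its cheapest open site; total = fixed + service.
{Ryde}: Kent→Ryde 11·8=88, Farrow→Ryde 6·15=90, Orton→Ryde 6·22=132, Vance→Ryde 2·13=26, Tring→Ryde 3·10=30, Pell→Ryde 4·9=36. Service 402; fixed 38; total 440.
{Irby, Ryde}: service 378 + fixed 76 = 454
{Ryde, Dover}: Kent→Dover 9·8=72, Farrow→Ryde 6·15=90, Orton→Ryde 6·22=132, Vance→Ryde 2·13=26, Tring→Ryde 3·10=30, Pell→Ryde 4·9=36. Service 386; fixed 85; total 471.
{Irby, Ryde, Dover}: Kent→Irby 8·8=64, Farrow→Ryde 6·15=90, Orton→Ryde 6·22=132, Vance→Ryde 2·13=26, Tring→Ryde 3·10=30, Pell→Ryde 4·9=36. Service 378; fixed 123; total 501.
No other subset beats 440.

Open Ryde only; minimum total cost 440.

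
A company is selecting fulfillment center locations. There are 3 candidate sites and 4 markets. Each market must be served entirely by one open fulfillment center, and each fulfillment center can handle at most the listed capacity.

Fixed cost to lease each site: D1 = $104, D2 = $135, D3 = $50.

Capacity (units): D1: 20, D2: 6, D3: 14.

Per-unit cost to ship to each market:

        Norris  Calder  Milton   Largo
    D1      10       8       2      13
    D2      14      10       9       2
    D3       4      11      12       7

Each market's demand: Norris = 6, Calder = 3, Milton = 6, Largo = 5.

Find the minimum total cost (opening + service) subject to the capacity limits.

Minimum total cost: 249

Open {D1, D3}: Norris→D3 4·6=24, Calder→D1 8·3=24, Milton→D1 2·6=12, Largo→D3 7·5=35.
Loads: D1 carries 9/20, D3 carries 11/14. Service 95; fixed 154; total 249.
Next best feasible plan costs 258.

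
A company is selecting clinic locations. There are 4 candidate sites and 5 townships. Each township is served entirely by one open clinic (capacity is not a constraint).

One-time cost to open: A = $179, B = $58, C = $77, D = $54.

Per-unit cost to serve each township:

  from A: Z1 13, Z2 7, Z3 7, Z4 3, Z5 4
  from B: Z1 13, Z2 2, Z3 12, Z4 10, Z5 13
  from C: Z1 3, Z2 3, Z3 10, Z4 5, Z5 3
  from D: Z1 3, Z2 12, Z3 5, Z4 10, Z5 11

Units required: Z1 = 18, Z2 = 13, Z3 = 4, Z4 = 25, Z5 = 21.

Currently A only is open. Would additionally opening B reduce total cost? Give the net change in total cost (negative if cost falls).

Current service cost with {A}: 512.
Adding B: each township re-picks its cheapest; new service cost 447, saving 65.
Extra fixed cost: 58. Net change = 58 − 65 = -7.
(Totals: 691 → 684.)

Yes — net change −7 (cost falls by 7).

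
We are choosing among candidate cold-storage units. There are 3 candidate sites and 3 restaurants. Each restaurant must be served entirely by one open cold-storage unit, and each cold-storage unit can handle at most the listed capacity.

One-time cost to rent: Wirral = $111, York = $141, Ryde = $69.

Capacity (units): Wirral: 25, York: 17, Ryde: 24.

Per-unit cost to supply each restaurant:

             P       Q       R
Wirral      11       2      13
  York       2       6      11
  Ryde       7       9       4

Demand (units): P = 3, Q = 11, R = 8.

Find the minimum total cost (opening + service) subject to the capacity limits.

Minimum total cost: 221

Open {Ryde}: P→Ryde 7·3=21, Q→Ryde 9·11=99, R→Ryde 4·8=32.
Loads: Ryde carries 22/24. Service 152; fixed 69; total 221.
Next best feasible plan costs 255.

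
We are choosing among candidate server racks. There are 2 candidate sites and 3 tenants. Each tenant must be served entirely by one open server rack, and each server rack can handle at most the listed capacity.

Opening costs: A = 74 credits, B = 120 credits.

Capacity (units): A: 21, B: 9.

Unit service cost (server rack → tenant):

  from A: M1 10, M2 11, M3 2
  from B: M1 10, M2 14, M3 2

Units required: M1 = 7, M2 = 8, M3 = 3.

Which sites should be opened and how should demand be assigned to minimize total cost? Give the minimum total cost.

Open {A}: M1→A 10·7=70, M2→A 11·8=88, M3→A 2·3=6.
Loads: A carries 18/21. Service 164; fixed 74; total 238.
Next best feasible plan costs 358.

Minimum total cost: 238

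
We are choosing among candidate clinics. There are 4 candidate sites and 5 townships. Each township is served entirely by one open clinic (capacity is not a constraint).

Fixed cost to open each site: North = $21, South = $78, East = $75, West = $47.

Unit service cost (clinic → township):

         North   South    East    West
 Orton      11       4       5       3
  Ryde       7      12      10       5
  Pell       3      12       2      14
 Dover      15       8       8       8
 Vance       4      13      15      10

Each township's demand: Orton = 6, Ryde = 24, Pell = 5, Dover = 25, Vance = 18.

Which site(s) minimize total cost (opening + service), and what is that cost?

For any fixed open set, each township goes to its cheapest open site; total = fixed + service.
{North, West}: Orton→West 3·6=18, Ryde→West 5·24=120, Pell→North 3·5=15, Dover→West 8·25=200, Vance→North 4·18=72. Service 425; fixed 68; total 493.
{North, East, West}: service 420 + fixed 143 = 563
{North, South, West}: service 425 + fixed 146 = 571
{North, South, East, West}: Orton→West 3·6=18, Ryde→West 5·24=120, Pell→East 2·5=10, Dover→South 8·25=200, Vance→North 4·18=72. Service 420; fixed 221; total 641.
No other subset beats 493.

Open North and West; minimum total cost 493.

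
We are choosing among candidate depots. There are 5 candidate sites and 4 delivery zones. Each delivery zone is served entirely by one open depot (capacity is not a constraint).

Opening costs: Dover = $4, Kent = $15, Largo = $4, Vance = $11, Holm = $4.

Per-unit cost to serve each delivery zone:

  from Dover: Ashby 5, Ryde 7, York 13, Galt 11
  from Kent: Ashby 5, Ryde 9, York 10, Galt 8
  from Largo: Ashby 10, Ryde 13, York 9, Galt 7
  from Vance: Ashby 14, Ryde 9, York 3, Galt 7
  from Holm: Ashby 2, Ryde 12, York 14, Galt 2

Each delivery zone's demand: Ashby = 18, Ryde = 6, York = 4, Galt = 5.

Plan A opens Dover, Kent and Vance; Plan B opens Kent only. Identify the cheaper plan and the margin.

Plan A: {Dover, Kent, Vance}: Ashby→Dover 5·18=90, Ryde→Dover 7·6=42, York→Vance 3·4=12, Galt→Vance 7·5=35. Service 179; fixed 30; total 209.
Plan B: {Kent}: Ashby→Kent 5·18=90, Ryde→Kent 9·6=54, York→Kent 10·4=40, Galt→Kent 8·5=40. Service 224; fixed 15; total 239.
Difference: |209 − 239| = 30.

Plan A is cheaper by 30.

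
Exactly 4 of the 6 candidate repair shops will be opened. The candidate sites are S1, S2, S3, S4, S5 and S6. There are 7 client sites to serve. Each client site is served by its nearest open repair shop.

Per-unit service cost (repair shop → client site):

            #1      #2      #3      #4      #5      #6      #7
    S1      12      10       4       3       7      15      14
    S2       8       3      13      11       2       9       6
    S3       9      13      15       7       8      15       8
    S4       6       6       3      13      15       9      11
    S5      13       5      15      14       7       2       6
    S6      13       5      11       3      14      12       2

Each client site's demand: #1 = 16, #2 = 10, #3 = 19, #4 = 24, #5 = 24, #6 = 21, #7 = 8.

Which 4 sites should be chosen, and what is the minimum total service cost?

With exactly 4 open, each client site uses its cheapest among the chosen.
{S2, S4, S5, S6}: #1→S4 6·16=96, #2→S2 3·10=30, #3→S4 3·19=57, #4→S6 3·24=72, #5→S2 2·24=48, #6→S5 2·21=42, #7→S6 2·8=16. Service cost 361.
{S1, S2, S4, S5}: service cost 393
{S1, S2, S5, S6}: service cost 412
Among all 15 size-4 choices, {S2, S4, S5, S6} is lowest.

Choose S2, S4, S5 and S6; total service cost 361.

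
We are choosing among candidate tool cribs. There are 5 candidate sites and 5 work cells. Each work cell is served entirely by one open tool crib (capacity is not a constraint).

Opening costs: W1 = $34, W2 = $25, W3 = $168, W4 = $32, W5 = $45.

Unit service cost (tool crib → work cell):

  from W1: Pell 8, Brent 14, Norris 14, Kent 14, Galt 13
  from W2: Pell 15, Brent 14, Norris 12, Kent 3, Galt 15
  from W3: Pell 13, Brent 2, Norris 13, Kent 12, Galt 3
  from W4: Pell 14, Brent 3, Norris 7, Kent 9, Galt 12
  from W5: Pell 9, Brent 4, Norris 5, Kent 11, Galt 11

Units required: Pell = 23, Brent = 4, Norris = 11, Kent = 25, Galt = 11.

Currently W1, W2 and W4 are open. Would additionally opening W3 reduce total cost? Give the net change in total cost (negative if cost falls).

Current service cost with {W1, W2, W4}: 480.
Adding W3: each work cell re-picks its cheapest; new service cost 377, saving 103.
Extra fixed cost: 168. Net change = 168 − 103 = 65.
(Totals: 571 → 636.)

No — net change +65 (cost rises by 65).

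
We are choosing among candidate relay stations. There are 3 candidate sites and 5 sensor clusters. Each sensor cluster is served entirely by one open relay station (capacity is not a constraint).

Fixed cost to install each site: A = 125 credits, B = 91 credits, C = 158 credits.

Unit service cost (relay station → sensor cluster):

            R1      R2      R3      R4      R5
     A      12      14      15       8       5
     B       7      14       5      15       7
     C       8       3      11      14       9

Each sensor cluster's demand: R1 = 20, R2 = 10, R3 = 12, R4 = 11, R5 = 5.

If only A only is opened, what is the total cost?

Total cost: 798

Each sensor cluster is assigned to its cheapest site among the open ones.
{A}: R1→A 12·20=240, R2→A 14·10=140, R3→A 15·12=180, R4→A 8·11=88, R5→A 5·5=25. Service 673; fixed 125; total 798.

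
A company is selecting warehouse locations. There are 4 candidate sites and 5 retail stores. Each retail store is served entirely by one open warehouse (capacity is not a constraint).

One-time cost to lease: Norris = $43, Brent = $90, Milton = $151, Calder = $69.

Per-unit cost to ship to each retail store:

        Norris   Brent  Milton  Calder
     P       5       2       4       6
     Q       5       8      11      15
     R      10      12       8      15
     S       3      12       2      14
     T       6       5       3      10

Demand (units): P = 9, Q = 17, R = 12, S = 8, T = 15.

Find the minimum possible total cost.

Minimum total cost: 407

For any fixed open set, each retail store goes to its cheapest open site; total = fixed + service.
{Norris}: P→Norris 5·9=45, Q→Norris 5·17=85, R→Norris 10·12=120, S→Norris 3·8=24, T→Norris 6·15=90. Service 364; fixed 43; total 407.
{Norris, Brent}: service 322 + fixed 133 = 455
{Norris, Milton}: service 278 + fixed 194 = 472
{Norris, Brent, Milton, Calder}: service 260 + fixed 353 = 613
(All 15 nonempty subsets were checked; Norris only is lowest.)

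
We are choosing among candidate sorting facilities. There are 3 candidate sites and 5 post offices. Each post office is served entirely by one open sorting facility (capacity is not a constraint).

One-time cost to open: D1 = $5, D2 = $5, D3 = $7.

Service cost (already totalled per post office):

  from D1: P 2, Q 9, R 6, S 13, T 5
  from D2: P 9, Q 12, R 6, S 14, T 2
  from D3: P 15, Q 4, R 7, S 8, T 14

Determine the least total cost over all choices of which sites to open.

For any fixed open set, each post office goes to its cheapest open site; total = fixed + service.
{D1, D3}: P→D1 2, Q→D3 4, R→D1 6, S→D3 8, T→D1 5. Service 25; fixed 12; total 37.
{D1, D2, D3}: service 22 + fixed 17 = 39
{D1}: P→D1 2, Q→D1 9, R→D1 6, S→D1 13, T→D1 5. Service 35; fixed 5; total 40.
(All 7 nonempty subsets were checked; D1 and D3 is lowest.)

Minimum total cost: 37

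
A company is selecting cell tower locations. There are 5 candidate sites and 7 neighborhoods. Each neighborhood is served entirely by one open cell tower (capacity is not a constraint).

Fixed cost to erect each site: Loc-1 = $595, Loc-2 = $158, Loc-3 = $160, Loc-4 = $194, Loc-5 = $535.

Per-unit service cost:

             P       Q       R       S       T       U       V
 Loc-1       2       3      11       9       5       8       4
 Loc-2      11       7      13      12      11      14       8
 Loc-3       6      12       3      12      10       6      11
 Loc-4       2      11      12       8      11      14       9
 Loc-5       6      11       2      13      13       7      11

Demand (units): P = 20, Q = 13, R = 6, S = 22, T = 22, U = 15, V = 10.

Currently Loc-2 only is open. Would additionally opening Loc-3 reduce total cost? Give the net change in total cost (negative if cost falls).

Current service cost with {Loc-2}: 1185.
Adding Loc-3: each neighborhood re-picks its cheapest; new service cost 883, saving 302.
Extra fixed cost: 160. Net change = 160 − 302 = -142.
(Totals: 1343 → 1201.)

Yes — net change −142 (cost falls by 142).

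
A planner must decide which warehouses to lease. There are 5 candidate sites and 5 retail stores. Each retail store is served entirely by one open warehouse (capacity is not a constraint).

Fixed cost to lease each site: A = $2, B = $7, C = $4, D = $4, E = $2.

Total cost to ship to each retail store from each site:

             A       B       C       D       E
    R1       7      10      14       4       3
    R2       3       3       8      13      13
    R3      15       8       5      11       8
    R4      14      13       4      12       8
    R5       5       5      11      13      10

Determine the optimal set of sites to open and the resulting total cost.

For any fixed open set, each retail store goes to its cheapest open site; total = fixed + service.
{A, C, E}: R1→E 3, R2→A 3, R3→C 5, R4→C 4, R5→A 5. Service 20; fixed 8; total 28.
{A, C}: service 24 + fixed 6 = 30
{A, C, D}: service 21 + fixed 10 = 31
{A, B, C, D, E}: service 20 + fixed 19 = 39
No other subset beats 28.

Open A, C and E; minimum total cost 28.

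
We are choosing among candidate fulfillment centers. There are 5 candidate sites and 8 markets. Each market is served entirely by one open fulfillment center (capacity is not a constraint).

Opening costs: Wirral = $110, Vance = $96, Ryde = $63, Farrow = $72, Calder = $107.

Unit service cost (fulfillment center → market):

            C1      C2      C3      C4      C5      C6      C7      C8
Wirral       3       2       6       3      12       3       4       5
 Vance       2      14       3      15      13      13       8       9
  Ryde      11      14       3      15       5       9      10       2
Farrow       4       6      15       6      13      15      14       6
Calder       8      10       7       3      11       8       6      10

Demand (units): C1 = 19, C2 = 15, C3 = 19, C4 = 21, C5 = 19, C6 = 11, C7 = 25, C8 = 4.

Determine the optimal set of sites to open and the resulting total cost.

Open Wirral and Ryde; minimum total cost 616.

For any fixed open set, each market goes to its cheapest open site; total = fixed + service.
{Wirral, Ryde}: C1→Wirral 3·19=57, C2→Wirral 2·15=30, C3→Ryde 3·19=57, C4→Wirral 3·21=63, C5→Ryde 5·19=95, C6→Wirral 3·11=33, C7→Wirral 4·25=100, C8→Ryde 2·4=8. Service 443; fixed 173; total 616.
{Wirral, Ryde, Farrow}: C1→Wirral 3·19=57, C2→Wirral 2·15=30, C3→Ryde 3·19=57, C4→Wirral 3·21=63, C5→Ryde 5·19=95, C6→Wirral 3·11=33, C7→Wirral 4·25=100, C8→Ryde 2·4=8. Service 443; fixed 245; total 688.
{Wirral, Vance, Ryde}: C1→Vance 2·19=38, C2→Wirral 2·15=30, C3→Vance 3·19=57, C4→Wirral 3·21=63, C5→Ryde 5·19=95, C6→Wirral 3·11=33, C7→Wirral 4·25=100, C8→Ryde 2·4=8. Service 424; fixed 269; total 693.
{Wirral, Vance, Ryde, Farrow, Calder}: service 424 + fixed 448 = 872
No other subset beats 616.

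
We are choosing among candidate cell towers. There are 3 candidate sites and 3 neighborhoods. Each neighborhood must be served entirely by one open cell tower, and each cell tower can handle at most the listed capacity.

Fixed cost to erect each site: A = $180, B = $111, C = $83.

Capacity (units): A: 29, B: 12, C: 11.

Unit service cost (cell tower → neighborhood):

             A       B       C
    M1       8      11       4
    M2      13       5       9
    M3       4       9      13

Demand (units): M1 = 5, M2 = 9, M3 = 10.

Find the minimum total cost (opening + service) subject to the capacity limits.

Open {A}: M1→A 8·5=40, M2→A 13·9=117, M3→A 4·10=40.
Loads: A carries 24/29. Service 197; fixed 180; total 377.
Next best feasible plan costs 416.

Minimum total cost: 377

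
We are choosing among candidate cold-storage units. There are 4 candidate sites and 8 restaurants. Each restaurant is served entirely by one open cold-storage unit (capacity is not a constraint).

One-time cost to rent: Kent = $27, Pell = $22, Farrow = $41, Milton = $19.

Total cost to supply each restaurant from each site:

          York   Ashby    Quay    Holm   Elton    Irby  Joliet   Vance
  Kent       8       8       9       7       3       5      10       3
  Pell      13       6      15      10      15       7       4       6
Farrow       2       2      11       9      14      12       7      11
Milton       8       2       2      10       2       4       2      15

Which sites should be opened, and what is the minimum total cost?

Open Milton only; minimum total cost 64.

For any fixed open set, each restaurant goes to its cheapest open site; total = fixed + service.
{Milton}: York→Milton 8, Ashby→Milton 2, Quay→Milton 2, Holm→Milton 10, Elton→Milton 2, Irby→Milton 4, Joliet→Milton 2, Vance→Milton 15. Service 45; fixed 19; total 64.
{Kent, Milton}: York→Kent 8, Ashby→Milton 2, Quay→Milton 2, Holm→Kent 7, Elton→Milton 2, Irby→Milton 4, Joliet→Milton 2, Vance→Kent 3. Service 30; fixed 46; total 76.
{Pell, Milton}: service 36 + fixed 41 = 77
{Kent, Pell, Farrow, Milton}: service 24 + fixed 109 = 133
No other subset beats 64.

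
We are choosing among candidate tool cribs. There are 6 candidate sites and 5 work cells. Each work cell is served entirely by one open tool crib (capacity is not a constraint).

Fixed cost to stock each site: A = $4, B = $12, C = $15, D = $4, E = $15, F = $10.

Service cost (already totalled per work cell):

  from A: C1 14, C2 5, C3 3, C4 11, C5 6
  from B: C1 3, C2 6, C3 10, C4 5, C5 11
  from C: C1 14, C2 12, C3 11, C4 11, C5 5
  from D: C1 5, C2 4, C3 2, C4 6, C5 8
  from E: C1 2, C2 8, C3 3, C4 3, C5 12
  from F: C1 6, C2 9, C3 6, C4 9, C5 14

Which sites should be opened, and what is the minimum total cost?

Open D only; minimum total cost 29.

For any fixed open set, each work cell goes to its cheapest open site; total = fixed + service.
{D}: C1→D 5, C2→D 4, C3→D 2, C4→D 6, C5→D 8. Service 25; fixed 4; total 29.
{A, D}: C1→D 5, C2→D 4, C3→D 2, C4→D 6, C5→A 6. Service 23; fixed 8; total 31.
{A, B}: service 22 + fixed 16 = 38
{A, B, C, D, E, F}: service 16 + fixed 60 = 76
No other subset beats 29.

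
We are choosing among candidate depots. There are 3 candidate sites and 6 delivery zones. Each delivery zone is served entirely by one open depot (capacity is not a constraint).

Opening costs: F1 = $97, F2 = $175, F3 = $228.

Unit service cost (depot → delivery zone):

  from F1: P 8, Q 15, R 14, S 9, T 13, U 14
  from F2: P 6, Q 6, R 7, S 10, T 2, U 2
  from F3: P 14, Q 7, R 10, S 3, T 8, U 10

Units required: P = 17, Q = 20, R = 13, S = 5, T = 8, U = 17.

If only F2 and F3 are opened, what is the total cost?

Total cost: 781

Each delivery zone is assigned to its cheapest site among the open ones.
{F2, F3}: P→F2 6·17=102, Q→F2 6·20=120, R→F2 7·13=91, S→F3 3·5=15, T→F2 2·8=16, U→F2 2·17=34. Service 378; fixed 403; total 781.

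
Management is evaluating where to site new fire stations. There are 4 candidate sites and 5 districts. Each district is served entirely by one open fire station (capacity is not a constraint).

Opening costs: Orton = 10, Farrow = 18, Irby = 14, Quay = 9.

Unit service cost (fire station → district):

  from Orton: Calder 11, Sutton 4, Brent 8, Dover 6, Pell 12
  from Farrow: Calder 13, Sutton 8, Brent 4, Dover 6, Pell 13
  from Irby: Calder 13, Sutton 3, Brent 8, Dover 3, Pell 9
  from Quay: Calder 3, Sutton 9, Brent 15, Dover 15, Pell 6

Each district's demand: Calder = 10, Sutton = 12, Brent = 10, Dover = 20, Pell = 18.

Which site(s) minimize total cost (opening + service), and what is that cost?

Open Farrow, Irby and Quay; minimum total cost 315.

For any fixed open set, each district goes to its cheapest open site; total = fixed + service.
{Farrow, Irby, Quay}: Calder→Quay 3·10=30, Sutton→Irby 3·12=36, Brent→Farrow 4·10=40, Dover→Irby 3·20=60, Pell→Quay 6·18=108. Service 274; fixed 41; total 315.
{Orton, Farrow, Irby, Quay}: service 274 + fixed 51 = 325
{Irby, Quay}: service 314 + fixed 23 = 337
{Quay}: Calder→Quay 3·10=30, Sutton→Quay 9·12=108, Brent→Quay 15·10=150, Dover→Quay 15·20=300, Pell→Quay 6·18=108. Service 696; fixed 9; total 705.
No other subset beats 315.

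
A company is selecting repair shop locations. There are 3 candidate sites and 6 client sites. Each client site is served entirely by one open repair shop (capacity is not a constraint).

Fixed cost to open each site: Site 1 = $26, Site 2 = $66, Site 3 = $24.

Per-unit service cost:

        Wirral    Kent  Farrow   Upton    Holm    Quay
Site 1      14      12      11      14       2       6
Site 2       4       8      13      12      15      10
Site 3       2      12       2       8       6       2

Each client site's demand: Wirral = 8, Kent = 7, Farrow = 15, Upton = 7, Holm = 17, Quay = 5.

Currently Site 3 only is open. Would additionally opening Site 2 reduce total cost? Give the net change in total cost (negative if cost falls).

No — net change +38 (cost rises by 38).

Current service cost with {Site 3}: 298.
Adding Site 2: each client site re-picks its cheapest; new service cost 270, saving 28.
Extra fixed cost: 66. Net change = 66 − 28 = 38.
(Totals: 322 → 360.)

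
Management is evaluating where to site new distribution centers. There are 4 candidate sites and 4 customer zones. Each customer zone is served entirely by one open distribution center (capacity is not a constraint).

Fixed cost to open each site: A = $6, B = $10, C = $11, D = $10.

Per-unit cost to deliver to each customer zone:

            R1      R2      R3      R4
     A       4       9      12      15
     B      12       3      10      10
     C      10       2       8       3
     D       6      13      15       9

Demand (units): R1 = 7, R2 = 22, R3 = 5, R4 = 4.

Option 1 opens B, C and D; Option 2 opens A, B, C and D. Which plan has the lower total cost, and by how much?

Option 2 is cheaper by 8.

Option 1: {B, C, D}: R1→D 6·7=42, R2→C 2·22=44, R3→C 8·5=40, R4→C 3·4=12. Service 138; fixed 31; total 169.
Option 2: {A, B, C, D}: R1→A 4·7=28, R2→C 2·22=44, R3→C 8·5=40, R4→C 3·4=12. Service 124; fixed 37; total 161.
Difference: |169 − 161| = 8.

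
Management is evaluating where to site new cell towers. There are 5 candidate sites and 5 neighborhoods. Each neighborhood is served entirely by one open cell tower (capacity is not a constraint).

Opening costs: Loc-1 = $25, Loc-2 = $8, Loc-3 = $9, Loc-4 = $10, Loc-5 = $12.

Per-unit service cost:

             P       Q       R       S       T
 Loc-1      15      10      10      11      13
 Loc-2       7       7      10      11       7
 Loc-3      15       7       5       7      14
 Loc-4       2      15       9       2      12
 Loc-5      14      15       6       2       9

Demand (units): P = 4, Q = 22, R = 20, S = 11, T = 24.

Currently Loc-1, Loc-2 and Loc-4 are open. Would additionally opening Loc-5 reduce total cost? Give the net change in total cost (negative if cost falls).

Current service cost with {Loc-1, Loc-2, Loc-4}: 532.
Adding Loc-5: each neighborhood re-picks its cheapest; new service cost 472, saving 60.
Extra fixed cost: 12. Net change = 12 − 60 = -48.
(Totals: 575 → 527.)

Yes — net change −48 (cost falls by 48).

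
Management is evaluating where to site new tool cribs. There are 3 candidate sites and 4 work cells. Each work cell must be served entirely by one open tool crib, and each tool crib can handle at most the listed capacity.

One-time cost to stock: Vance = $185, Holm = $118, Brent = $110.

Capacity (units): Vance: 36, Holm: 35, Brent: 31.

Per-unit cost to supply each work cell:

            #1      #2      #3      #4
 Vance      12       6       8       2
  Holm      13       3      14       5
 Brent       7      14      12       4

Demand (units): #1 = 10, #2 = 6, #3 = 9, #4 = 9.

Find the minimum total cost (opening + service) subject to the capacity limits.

Minimum total cost: 431

Open {Vance}: #1→Vance 12·10=120, #2→Vance 6·6=36, #3→Vance 8·9=72, #4→Vance 2·9=18.
Loads: Vance carries 34/36. Service 246; fixed 185; total 431.
Next best feasible plan costs 437.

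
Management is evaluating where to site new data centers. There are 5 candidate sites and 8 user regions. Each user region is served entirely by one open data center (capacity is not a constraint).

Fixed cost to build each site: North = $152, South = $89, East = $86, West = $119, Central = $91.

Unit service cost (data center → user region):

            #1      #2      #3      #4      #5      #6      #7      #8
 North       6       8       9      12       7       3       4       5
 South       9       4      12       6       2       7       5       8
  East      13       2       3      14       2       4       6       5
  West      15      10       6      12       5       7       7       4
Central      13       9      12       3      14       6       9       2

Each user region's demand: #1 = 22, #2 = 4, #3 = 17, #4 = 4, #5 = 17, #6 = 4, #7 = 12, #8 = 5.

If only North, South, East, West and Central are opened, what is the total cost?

Total cost: 844

Each user region is assigned to its cheapest site among the open ones.
{North, South, East, West, Central}: #1→North 6·22=132, #2→East 2·4=8, #3→East 3·17=51, #4→Central 3·4=12, #5→South 2·17=34, #6→North 3·4=12, #7→North 4·12=48, #8→Central 2·5=10. Service 307; fixed 537; total 844.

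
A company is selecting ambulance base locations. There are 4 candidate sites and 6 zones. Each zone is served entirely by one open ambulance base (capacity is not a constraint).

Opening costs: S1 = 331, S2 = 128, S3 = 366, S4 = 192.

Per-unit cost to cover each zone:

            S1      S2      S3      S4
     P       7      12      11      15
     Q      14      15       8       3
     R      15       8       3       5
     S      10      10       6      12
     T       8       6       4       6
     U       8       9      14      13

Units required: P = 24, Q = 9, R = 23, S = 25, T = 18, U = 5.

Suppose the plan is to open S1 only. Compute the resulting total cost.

Each zone is assigned to its cheapest site among the open ones.
{S1}: P→S1 7·24=168, Q→S1 14·9=126, R→S1 15·23=345, S→S1 10·25=250, T→S1 8·18=144, U→S1 8·5=40. Service 1073; fixed 331; total 1404.

Total cost: 1404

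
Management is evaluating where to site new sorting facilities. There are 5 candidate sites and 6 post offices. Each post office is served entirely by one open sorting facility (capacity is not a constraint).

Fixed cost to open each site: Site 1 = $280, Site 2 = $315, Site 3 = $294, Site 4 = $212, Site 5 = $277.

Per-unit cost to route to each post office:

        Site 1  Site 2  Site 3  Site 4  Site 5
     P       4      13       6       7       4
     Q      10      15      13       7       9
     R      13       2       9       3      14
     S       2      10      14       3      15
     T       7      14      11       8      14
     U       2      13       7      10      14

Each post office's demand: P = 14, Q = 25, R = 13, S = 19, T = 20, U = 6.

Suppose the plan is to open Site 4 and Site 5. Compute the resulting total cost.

Total cost: 1036

Each post office is assigned to its cheapest site among the open ones.
{Site 4, Site 5}: P→Site 5 4·14=56, Q→Site 4 7·25=175, R→Site 4 3·13=39, S→Site 4 3·19=57, T→Site 4 8·20=160, U→Site 4 10·6=60. Service 547; fixed 489; total 1036.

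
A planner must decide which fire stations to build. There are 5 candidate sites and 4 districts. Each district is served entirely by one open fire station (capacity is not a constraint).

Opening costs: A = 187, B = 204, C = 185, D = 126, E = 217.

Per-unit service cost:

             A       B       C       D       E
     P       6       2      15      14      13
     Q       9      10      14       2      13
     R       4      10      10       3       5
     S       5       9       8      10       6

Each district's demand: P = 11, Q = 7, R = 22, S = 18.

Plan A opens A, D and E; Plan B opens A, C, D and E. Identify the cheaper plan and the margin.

Plan A is cheaper by 185.

Plan A: {A, D, E}: P→A 6·11=66, Q→D 2·7=14, R→D 3·22=66, S→A 5·18=90. Service 236; fixed 530; total 766.
Plan B: {A, C, D, E}: P→A 6·11=66, Q→D 2·7=14, R→D 3·22=66, S→A 5·18=90. Service 236; fixed 715; total 951.
Difference: |766 − 951| = 185.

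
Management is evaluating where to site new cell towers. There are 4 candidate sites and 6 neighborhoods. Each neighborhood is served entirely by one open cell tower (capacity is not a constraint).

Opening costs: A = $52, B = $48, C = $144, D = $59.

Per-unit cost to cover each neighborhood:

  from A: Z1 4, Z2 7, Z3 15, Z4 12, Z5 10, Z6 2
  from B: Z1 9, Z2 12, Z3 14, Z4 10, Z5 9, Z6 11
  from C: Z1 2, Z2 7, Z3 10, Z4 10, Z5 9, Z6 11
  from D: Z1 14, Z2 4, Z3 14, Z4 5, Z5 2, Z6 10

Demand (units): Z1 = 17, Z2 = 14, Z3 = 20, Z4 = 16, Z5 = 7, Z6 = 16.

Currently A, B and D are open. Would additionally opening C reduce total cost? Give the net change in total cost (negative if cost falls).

No — net change +30 (cost rises by 30).

Current service cost with {A, B, D}: 530.
Adding C: each neighborhood re-picks its cheapest; new service cost 416, saving 114.
Extra fixed cost: 144. Net change = 144 − 114 = 30.
(Totals: 689 → 719.)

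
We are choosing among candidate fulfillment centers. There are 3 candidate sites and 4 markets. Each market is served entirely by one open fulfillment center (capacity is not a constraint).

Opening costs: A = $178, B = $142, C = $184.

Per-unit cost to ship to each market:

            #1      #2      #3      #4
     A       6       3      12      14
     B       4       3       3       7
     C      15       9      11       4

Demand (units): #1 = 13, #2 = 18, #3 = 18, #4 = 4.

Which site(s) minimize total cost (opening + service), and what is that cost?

For any fixed open set, each market goes to its cheapest open site; total = fixed + service.
{B}: #1→B 4·13=52, #2→B 3·18=54, #3→B 3·18=54, #4→B 7·4=28. Service 188; fixed 142; total 330.
{B, C}: #1→B 4·13=52, #2→B 3·18=54, #3→B 3·18=54, #4→C 4·4=16. Service 176; fixed 326; total 502.
{A, B}: service 188 + fixed 320 = 508
{A, B, C}: #1→B 4·13=52, #2→A 3·18=54, #3→B 3·18=54, #4→C 4·4=16. Service 176; fixed 504; total 680.
(All 7 nonempty subsets were checked; B only is lowest.)

Open B only; minimum total cost 330.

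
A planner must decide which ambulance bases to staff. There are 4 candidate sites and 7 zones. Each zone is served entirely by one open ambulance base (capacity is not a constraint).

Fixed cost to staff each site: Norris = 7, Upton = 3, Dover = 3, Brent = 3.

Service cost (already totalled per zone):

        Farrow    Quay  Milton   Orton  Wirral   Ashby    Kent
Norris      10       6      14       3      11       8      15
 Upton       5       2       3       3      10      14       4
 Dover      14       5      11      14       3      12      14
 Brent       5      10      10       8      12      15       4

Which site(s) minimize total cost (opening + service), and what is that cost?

Open Upton and Dover; minimum total cost 38.

For any fixed open set, each zone goes to its cheapest open site; total = fixed + service.
{Upton, Dover}: Farrow→Upton 5, Quay→Upton 2, Milton→Upton 3, Orton→Upton 3, Wirral→Dover 3, Ashby→Dover 12, Kent→Upton 4. Service 32; fixed 6; total 38.
{Norris, Upton, Dover}: service 28 + fixed 13 = 41
{Upton, Dover, Brent}: service 32 + fixed 9 = 41
{Norris, Upton, Dover, Brent}: service 28 + fixed 16 = 44
No other subset beats 38.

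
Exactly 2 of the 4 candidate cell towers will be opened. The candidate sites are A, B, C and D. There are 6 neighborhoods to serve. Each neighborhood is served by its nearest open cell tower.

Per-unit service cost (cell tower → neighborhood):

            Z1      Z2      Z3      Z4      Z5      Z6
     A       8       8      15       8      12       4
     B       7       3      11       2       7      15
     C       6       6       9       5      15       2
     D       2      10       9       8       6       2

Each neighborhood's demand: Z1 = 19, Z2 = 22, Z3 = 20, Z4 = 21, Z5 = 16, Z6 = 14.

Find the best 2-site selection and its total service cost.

With exactly 2 open, each neighborhood uses its cheapest among the chosen.
{B, D}: Z1→D 2·19=38, Z2→B 3·22=66, Z3→D 9·20=180, Z4→B 2·21=42, Z5→D 6·16=96, Z6→D 2·14=28. Service cost 450.
{B, C}: service cost 542
{C, D}: service cost 579
Among all 6 size-2 choices, {B, D} is lowest.

Choose B and D; total service cost 450.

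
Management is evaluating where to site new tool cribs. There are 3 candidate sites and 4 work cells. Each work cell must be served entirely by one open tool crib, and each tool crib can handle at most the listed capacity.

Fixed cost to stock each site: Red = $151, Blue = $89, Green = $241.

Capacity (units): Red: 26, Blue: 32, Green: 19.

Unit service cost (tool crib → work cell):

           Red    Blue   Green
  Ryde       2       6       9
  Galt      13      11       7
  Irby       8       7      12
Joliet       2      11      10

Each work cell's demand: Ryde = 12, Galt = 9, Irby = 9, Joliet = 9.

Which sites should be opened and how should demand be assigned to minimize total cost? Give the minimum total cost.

Open {Red, Blue}: Ryde→Red 2·12=24, Galt→Blue 11·9=99, Irby→Blue 7·9=63, Joliet→Red 2·9=18.
Loads: Red carries 21/26, Blue carries 18/32. Service 204; fixed 240; total 444.
Next best feasible plan costs 492.

Minimum total cost: 444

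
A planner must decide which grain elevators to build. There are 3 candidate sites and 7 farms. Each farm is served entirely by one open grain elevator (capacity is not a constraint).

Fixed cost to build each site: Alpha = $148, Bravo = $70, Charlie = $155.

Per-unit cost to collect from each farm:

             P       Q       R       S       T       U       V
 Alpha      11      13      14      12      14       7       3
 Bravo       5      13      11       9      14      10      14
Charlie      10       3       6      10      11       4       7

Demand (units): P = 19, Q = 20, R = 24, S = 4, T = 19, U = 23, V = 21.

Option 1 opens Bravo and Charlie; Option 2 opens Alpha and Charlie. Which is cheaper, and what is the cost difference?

Option 1: {Bravo, Charlie}: P→Bravo 5·19=95, Q→Charlie 3·20=60, R→Charlie 6·24=144, S→Bravo 9·4=36, T→Charlie 11·19=209, U→Charlie 4·23=92, V→Charlie 7·21=147. Service 783; fixed 225; total 1008.
Option 2: {Alpha, Charlie}: P→Charlie 10·19=190, Q→Charlie 3·20=60, R→Charlie 6·24=144, S→Charlie 10·4=40, T→Charlie 11·19=209, U→Charlie 4·23=92, V→Alpha 3·21=63. Service 798; fixed 303; total 1101.
Difference: |1008 − 1101| = 93.

Option 1 is cheaper by 93.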